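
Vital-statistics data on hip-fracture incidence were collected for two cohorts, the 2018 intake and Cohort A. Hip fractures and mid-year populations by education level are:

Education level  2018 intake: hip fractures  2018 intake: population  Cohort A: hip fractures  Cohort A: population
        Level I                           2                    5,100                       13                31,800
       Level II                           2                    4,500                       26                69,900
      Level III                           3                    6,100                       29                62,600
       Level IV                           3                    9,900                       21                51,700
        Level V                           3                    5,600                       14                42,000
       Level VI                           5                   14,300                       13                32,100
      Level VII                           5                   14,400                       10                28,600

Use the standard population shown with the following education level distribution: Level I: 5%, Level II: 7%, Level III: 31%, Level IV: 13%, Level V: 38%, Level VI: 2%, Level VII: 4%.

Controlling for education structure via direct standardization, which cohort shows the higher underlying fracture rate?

Education-specific rates per 100,000 for the 2018 intake: 39.22, 44.44, 49.18, 30.30, 53.57, 34.97, 34.72.
For Cohort A: 40.88, 37.20, 46.33, 40.62, 33.33, 40.50, 34.97.
Standard weights: 0.05, 0.07, 0.31, 0.13, 0.38, 0.02, 0.04.
The 2018 intake: 0.0500×39.22 + 0.0700×44.44 + 0.3100×49.18 + 0.1300×30.30 + 0.3800×53.57 + 0.0200×34.97 + 0.0400×34.72 = 46.7025 per 100,000.
Cohort A: 0.0500×40.88 + 0.0700×37.20 + 0.3100×46.33 + 0.1300×40.62 + 0.3800×33.33 + 0.0200×40.50 + 0.0400×34.97 = 39.1645 per 100,000.
The crude rates (38.40 vs 39.54) would put Cohort A higher, but that reflects its education composition; once standardized to a common education structure, the 2018 intake has the higher underlying rate.

2018 intake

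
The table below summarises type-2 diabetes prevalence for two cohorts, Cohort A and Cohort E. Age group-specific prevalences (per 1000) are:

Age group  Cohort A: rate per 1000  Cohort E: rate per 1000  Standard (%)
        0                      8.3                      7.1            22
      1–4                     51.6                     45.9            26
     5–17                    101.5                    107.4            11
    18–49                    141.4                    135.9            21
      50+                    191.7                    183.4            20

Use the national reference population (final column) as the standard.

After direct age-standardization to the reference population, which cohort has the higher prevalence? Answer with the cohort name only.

Standard weights: 0.22, 0.26, 0.11, 0.21, 0.20.
Cohort A: 0.2200×8.3 + 0.2600×51.6 + 0.1100×101.5 + 0.2100×141.4 + 0.2000×191.7 = 94.4410 per 1000.
Cohort E: 0.2200×7.1 + 0.2600×45.9 + 0.1100×107.4 + 0.2100×135.9 + 0.2000×183.4 = 90.5290 per 1000.

Cohort A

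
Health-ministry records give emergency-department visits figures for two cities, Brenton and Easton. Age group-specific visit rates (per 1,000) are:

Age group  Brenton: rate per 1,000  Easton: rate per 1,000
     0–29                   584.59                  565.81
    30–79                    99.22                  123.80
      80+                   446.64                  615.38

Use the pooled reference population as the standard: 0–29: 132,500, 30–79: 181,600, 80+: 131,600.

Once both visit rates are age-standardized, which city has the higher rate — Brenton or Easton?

Easton

Standard total = 445,700; weights = 0.2973, 0.4074, 0.2953.
Brenton: 0.2973×584.59 + 0.4074×99.22 + 0.2953×446.64 = 346.0946 per 1,000.
Easton: 0.2973×565.81 + 0.4074×123.80 + 0.2953×615.38 = 400.3498 per 1,000.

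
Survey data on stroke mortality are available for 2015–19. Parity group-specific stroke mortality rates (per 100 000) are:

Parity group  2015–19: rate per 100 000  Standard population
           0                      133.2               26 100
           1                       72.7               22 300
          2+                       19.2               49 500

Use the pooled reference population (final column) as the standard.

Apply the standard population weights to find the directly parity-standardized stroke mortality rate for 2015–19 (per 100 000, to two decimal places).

61.78

Standard total = 97 900; weights = 0.2666, 0.2278, 0.5056.
Standardized rate: 0.2666×133.2 + 0.2278×72.7 + 0.5056×19.2 = 61.7787 per 100 000.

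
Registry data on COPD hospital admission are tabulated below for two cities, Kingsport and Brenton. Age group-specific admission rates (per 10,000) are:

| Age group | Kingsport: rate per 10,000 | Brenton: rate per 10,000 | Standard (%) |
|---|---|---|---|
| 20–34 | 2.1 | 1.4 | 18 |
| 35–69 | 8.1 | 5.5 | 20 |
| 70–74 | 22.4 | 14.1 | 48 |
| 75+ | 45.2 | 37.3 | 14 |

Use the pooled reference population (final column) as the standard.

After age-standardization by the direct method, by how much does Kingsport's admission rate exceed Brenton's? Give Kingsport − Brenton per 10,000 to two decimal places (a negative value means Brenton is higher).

5.74

Standard weights: 0.18, 0.20, 0.48, 0.14.
Kingsport: 0.1800×2.1 + 0.2000×8.1 + 0.4800×22.4 + 0.1400×45.2 = 19.0780 per 10,000.
Brenton: 0.1800×1.4 + 0.2000×5.5 + 0.4800×14.1 + 0.1400×37.3 = 13.3420 per 10,000.
Difference = 19.0780 − 13.3420 = 5.7360.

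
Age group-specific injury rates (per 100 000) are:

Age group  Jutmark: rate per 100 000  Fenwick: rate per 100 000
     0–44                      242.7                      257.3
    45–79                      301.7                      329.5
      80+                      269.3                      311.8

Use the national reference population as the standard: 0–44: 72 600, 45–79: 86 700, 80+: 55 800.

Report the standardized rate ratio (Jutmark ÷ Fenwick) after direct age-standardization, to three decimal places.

0.910

Standard total = 215 100; weights = 0.3375, 0.4031, 0.2594.
Jutmark: 0.3375×242.7 + 0.4031×301.7 + 0.2594×269.3 = 273.3815 per 100 000.
Fenwick: 0.3375×257.3 + 0.4031×329.5 + 0.2594×311.8 = 300.5396 per 100 000.
Ratio = 273.3815 ÷ 300.5396 = 0.90964.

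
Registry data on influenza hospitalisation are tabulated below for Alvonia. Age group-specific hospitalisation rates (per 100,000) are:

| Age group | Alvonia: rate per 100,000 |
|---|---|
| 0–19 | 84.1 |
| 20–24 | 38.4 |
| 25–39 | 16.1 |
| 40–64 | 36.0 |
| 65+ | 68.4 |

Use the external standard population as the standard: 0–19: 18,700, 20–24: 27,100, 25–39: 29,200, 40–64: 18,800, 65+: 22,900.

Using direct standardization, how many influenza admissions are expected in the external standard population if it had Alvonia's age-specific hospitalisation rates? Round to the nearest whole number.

53

Expected influenza admissions = Σ (standard pop × age-specific rate ÷ 100,000)
= 18,700×84.1/100,000 + 27,100×38.4/100,000 + 29,200×16.1/100,000 + 18,800×36.0/100,000 + 22,900×68.4/100,000
= 15.73 + 10.41 + 4.70 + 6.77 + 15.66 = 53.27.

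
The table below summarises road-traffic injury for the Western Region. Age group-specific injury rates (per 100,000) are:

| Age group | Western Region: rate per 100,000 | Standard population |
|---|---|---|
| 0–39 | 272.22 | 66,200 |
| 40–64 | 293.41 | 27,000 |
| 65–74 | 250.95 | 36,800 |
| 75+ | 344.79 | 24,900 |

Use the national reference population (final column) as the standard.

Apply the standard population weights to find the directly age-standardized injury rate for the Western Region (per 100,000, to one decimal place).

Standard total = 154,900; weights = 0.4274, 0.1743, 0.2376, 0.1607.
Standardized rate: 0.4274×272.22 + 0.1743×293.41 + 0.2376×250.95 + 0.1607×344.79 = 282.5259 per 100,000.

282.5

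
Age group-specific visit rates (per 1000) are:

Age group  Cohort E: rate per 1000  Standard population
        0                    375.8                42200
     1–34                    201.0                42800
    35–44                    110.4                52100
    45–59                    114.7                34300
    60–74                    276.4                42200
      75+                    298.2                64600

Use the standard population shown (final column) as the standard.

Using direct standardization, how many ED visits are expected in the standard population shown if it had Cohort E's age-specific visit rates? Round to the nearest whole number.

Expected ED visits = Σ (standard pop × age-specific rate ÷ 1000)
= 42200×375.8/1000 + 42800×201.0/1000 + 52100×110.4/1000 + 34300×114.7/1000 + 42200×276.4/1000 + 64600×298.2/1000
= 15858.76 + 8602.80 + 5751.84 + 3934.21 + 11664.08 + 19263.72 = 65075.41.

65075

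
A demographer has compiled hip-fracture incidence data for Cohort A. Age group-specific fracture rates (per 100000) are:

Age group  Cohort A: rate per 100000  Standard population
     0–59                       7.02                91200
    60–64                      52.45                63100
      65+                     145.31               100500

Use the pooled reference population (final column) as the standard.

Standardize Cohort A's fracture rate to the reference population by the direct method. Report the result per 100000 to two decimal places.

Standard total = 254800; weights = 0.3579, 0.2476, 0.3944.
Standardized rate: 0.3579×7.02 + 0.2476×52.45 + 0.3944×145.31 = 72.8158 per 100000.

72.82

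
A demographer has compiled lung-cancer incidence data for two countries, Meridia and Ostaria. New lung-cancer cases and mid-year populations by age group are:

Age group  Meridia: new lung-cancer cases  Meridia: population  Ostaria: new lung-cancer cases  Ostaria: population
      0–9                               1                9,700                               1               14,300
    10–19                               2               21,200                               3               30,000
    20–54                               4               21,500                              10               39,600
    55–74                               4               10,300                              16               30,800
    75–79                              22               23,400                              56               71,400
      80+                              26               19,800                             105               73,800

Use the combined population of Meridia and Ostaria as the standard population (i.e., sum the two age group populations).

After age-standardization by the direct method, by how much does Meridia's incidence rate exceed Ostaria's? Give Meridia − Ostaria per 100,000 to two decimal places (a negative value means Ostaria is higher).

-1.21

Age-specific rates per 100,000 for Meridia: 10.31, 9.43, 18.60, 38.83, 94.02, 131.31.
For Ostaria: 6.99, 10.00, 25.25, 51.95, 78.43, 142.28.
Combined standard total = 365,800; weights = 0.0656, 0.1400, 0.1670, 0.1124, 0.2592, 0.2559.
Meridia: 0.0656×10.31 + 0.1400×9.43 + 0.1670×18.60 + 0.1124×38.83 + 0.2592×94.02 + 0.2559×131.31 = 67.4331 per 100,000.
Ostaria: 0.0656×6.99 + 0.1400×10.00 + 0.1670×25.25 + 0.1124×51.95 + 0.2592×78.43 + 0.2559×142.28 = 68.6446 per 100,000.
Difference = 67.4331 − 68.6446 = -1.2115.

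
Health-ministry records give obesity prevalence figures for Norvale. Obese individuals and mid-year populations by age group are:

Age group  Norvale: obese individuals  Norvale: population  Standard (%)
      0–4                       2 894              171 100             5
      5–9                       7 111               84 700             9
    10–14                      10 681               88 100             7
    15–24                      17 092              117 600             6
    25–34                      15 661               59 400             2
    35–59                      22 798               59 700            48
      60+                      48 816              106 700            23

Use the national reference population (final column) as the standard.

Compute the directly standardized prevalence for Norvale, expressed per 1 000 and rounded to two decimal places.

319.41

Age-specific rates per 1 000 for Norvale: 16.914, 83.955, 121.237, 145.340, 263.653, 381.876, 457.507.
Standard weights: 0.05, 0.09, 0.07, 0.06, 0.02, 0.48, 0.23.
Standardized rate: 0.0500×16.914 + 0.0900×83.955 + 0.0700×121.237 + 0.0600×145.340 + 0.0200×263.653 + 0.4800×381.876 + 0.2300×457.507 = 319.4089 per 1 000.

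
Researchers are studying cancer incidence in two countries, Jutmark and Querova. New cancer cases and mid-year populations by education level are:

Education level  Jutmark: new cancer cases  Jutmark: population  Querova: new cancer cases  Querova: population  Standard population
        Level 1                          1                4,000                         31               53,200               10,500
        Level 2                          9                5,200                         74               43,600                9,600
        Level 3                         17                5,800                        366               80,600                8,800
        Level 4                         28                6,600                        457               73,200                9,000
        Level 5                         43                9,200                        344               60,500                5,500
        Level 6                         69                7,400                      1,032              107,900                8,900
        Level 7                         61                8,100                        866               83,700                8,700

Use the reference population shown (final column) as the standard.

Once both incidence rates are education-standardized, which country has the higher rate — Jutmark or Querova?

Querova

Education-specific rates per 100,000 for Jutmark: 25.00, 173.08, 293.10, 424.24, 467.39, 932.43, 753.09.
For Querova: 58.27, 169.72, 454.09, 624.32, 568.60, 956.44, 1034.65.
Standard total = 61,000; weights = 0.1721, 0.1574, 0.1443, 0.1475, 0.0902, 0.1459, 0.1426.
Jutmark: 0.1721×25.00 + 0.1574×173.08 + 0.1443×293.10 + 0.1475×424.24 + 0.0902×467.39 + 0.1459×932.43 + 0.1426×753.09 = 422.0112 per 100,000.
Querova: 0.1721×58.27 + 0.1574×169.72 + 0.1443×454.09 + 0.1475×624.32 + 0.0902×568.60 + 0.1459×956.44 + 0.1426×1034.65 = 532.7396 per 100,000.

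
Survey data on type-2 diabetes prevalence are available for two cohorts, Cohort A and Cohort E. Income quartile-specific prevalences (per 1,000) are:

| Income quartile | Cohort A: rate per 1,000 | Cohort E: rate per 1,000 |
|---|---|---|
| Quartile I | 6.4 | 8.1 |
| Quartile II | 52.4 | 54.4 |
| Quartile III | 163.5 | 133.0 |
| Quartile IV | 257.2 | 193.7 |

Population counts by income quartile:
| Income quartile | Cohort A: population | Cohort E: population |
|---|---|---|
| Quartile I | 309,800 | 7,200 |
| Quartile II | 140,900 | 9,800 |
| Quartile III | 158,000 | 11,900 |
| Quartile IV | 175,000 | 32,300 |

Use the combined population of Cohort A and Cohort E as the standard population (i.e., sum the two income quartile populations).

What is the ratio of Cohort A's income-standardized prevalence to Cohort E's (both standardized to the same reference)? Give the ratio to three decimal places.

Combined standard total = 844,900; weights = 0.3752, 0.1784, 0.2011, 0.2454.
Cohort A: 0.3752×6.4 + 0.1784×52.4 + 0.2011×163.5 + 0.2454×257.2 = 107.7307 per 1,000.
Cohort E: 0.3752×8.1 + 0.1784×54.4 + 0.2011×133.0 + 0.2454×193.7 = 87.0121 per 1,000.
Ratio = 107.7307 ÷ 87.0121 = 1.23811.

1.238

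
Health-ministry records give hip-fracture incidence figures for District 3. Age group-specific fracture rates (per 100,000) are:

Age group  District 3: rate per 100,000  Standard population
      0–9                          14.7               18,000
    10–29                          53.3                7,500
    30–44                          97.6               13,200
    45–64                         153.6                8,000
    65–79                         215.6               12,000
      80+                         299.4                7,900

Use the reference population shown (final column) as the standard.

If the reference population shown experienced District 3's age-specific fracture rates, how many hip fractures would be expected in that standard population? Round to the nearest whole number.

81

Expected hip fractures = Σ (standard pop × age-specific rate ÷ 100,000)
= 18,000×14.7/100,000 + 7,500×53.3/100,000 + 13,200×97.6/100,000 + 8,000×153.6/100,000 + 12,000×215.6/100,000 + 7,900×299.4/100,000
= 2.65 + 4.00 + 12.88 + 12.29 + 25.87 + 23.65 = 81.34.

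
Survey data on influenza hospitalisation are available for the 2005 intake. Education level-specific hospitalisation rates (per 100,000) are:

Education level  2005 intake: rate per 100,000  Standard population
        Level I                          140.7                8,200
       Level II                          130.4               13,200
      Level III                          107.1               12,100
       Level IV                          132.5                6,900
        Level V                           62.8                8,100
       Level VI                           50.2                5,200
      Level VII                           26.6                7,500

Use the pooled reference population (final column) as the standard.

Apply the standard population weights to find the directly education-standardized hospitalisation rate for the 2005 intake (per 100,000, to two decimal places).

Standard total = 61,200; weights = 0.1340, 0.2157, 0.1977, 0.1127, 0.1324, 0.0850, 0.1225.
Standardized rate: 0.1340×140.7 + 0.2157×130.4 + 0.1977×107.1 + 0.1127×132.5 + 0.1324×62.8 + 0.0850×50.2 + 0.1225×26.6 = 98.9281 per 100,000.

98.93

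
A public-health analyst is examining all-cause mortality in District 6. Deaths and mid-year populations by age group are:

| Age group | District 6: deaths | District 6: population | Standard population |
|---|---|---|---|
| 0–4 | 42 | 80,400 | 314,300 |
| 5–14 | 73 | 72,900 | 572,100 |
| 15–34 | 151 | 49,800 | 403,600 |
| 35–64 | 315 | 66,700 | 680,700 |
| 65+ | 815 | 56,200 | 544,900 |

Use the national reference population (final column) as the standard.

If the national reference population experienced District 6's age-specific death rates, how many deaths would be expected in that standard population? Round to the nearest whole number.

13078

Age-specific rates per 100,000 for District 6: 52.24, 100.14, 303.21, 472.26, 1450.18.
Expected deaths = Σ (standard pop × age-specific rate ÷ 100,000)
= 314,300×52.24/100,000 + 572,100×100.14/100,000 + 403,600×303.21/100,000 + 680,700×472.26/100,000 + 544,900×1450.18/100,000
= 164.19 + 572.88 + 1223.77 + 3214.70 + 7902.02 = 13077.56.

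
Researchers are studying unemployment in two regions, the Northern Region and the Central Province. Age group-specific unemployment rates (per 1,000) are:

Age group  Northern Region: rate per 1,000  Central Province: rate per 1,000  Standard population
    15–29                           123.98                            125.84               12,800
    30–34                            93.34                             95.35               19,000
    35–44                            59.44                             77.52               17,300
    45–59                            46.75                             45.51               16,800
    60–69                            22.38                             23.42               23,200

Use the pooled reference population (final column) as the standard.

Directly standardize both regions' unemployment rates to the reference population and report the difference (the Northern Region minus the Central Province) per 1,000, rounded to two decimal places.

-4.24

Standard total = 89,100; weights = 0.1437, 0.2132, 0.1942, 0.1886, 0.2604.
The Northern Region: 0.1437×123.98 + 0.2132×93.34 + 0.1942×59.44 + 0.1886×46.75 + 0.2604×22.38 = 63.8982 per 1,000.
The Central Province: 0.1437×125.84 + 0.2132×95.35 + 0.1942×77.52 + 0.1886×45.51 + 0.2604×23.42 = 68.1415 per 1,000.
Difference = 63.8982 − 68.1415 = -4.2433.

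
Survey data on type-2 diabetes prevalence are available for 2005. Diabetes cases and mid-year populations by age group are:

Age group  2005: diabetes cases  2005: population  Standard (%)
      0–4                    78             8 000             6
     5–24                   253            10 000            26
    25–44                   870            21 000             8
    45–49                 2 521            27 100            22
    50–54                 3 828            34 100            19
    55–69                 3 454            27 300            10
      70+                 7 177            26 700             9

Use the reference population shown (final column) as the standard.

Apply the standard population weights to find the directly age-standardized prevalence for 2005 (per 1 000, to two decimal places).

89.12

Age-specific rates per 1 000 for 2005: 9.750, 25.300, 41.429, 93.026, 112.258, 126.520, 268.801.
Standard weights: 0.06, 0.26, 0.08, 0.22, 0.19, 0.10, 0.09.
Standardized rate: 0.0600×9.750 + 0.2600×25.300 + 0.0800×41.429 + 0.2200×93.026 + 0.1900×112.258 + 0.1000×126.520 + 0.0900×268.801 = 89.1162 per 1 000.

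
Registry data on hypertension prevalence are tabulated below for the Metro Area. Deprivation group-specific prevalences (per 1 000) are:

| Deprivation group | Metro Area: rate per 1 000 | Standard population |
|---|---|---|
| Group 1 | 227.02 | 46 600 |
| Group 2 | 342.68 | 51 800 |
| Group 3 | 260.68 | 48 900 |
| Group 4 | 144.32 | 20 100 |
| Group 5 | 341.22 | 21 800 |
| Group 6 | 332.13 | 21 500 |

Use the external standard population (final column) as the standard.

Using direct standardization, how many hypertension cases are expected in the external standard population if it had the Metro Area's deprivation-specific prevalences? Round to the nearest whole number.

58557

Expected hypertension cases = Σ (standard pop × deprivation-specific rate ÷ 1 000)
= 46 600×227.02/1 000 + 51 800×342.68/1 000 + 48 900×260.68/1 000 + 20 100×144.32/1 000 + 21 800×341.22/1 000 + 21 500×332.13/1 000
= 10579.13 + 17750.82 + 12747.25 + 2900.83 + 7438.60 + 7140.80 = 58557.43.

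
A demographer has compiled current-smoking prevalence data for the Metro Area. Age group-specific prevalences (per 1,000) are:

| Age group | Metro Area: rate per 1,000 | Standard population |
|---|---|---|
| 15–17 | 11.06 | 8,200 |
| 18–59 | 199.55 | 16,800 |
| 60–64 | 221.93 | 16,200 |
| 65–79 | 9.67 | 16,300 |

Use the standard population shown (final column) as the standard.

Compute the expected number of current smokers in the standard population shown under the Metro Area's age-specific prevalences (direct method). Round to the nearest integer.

Expected current smokers = Σ (standard pop × age-specific rate ÷ 1,000)
= 8,200×11.06/1,000 + 16,800×199.55/1,000 + 16,200×221.93/1,000 + 16,300×9.67/1,000
= 90.69 + 3352.44 + 3595.27 + 157.62 = 7196.02.

7196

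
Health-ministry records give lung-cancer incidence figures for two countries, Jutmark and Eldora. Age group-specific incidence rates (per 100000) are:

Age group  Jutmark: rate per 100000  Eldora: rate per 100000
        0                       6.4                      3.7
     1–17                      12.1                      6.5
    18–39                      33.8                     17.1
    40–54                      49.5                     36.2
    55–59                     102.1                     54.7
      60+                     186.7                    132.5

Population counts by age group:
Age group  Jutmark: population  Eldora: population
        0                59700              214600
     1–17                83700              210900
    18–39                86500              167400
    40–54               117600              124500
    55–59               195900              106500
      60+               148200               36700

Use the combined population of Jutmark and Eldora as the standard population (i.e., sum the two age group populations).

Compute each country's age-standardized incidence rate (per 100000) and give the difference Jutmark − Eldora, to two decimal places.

Combined standard total = 1552200; weights = 0.1767, 0.1898, 0.1636, 0.1560, 0.1948, 0.1191.
Jutmark: 0.1767×6.4 + 0.1898×12.1 + 0.1636×33.8 + 0.1560×49.5 + 0.1948×102.1 + 0.1191×186.7 = 58.8080 per 100000.
Eldora: 0.1767×3.7 + 0.1898×6.5 + 0.1636×17.1 + 0.1560×36.2 + 0.1948×54.7 + 0.1191×132.5 = 36.7711 per 100000.
Difference = 58.8080 − 36.7711 = 22.0370.

22.04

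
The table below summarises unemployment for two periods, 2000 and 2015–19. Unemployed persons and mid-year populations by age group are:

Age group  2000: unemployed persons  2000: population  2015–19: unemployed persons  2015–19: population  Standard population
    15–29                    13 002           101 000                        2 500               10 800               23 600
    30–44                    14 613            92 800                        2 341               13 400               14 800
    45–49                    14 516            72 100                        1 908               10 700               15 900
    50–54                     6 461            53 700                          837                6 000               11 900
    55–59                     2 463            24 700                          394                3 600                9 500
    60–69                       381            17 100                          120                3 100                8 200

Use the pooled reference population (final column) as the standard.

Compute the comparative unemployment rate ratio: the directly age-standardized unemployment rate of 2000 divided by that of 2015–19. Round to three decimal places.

Age-specific rates per 1 000 for 2000: 128.733, 157.468, 201.331, 120.317, 99.717, 22.281.
For 2015–19: 231.481, 174.701, 178.318, 139.500, 109.444, 38.710.
Standard total = 83 900; weights = 0.2813, 0.1764, 0.1895, 0.1418, 0.1132, 0.0977.
2000: 0.2813×128.733 + 0.1764×157.468 + 0.1895×201.331 + 0.1418×120.317 + 0.1132×99.717 + 0.0977×22.281 = 132.6765 per 1 000.
2015–19: 0.2813×231.481 + 0.1764×174.701 + 0.1895×178.318 + 0.1418×139.500 + 0.1132×109.444 + 0.0977×38.710 = 165.6852 per 1 000.
Ratio = 132.6765 ÷ 165.6852 = 0.80077.

0.801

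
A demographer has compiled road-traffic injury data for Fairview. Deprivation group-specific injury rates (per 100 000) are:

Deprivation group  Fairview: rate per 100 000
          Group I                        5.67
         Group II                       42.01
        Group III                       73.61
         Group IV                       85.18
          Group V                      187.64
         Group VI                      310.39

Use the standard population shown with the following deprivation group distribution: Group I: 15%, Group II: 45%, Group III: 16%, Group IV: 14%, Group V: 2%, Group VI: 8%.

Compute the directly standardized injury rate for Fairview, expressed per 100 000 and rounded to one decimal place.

72.0

Standard weights: 0.15, 0.45, 0.16, 0.14, 0.02, 0.08.
Standardized rate: 0.1500×5.67 + 0.4500×42.01 + 0.1600×73.61 + 0.1400×85.18 + 0.0200×187.64 + 0.0800×310.39 = 72.0418 per 100 000.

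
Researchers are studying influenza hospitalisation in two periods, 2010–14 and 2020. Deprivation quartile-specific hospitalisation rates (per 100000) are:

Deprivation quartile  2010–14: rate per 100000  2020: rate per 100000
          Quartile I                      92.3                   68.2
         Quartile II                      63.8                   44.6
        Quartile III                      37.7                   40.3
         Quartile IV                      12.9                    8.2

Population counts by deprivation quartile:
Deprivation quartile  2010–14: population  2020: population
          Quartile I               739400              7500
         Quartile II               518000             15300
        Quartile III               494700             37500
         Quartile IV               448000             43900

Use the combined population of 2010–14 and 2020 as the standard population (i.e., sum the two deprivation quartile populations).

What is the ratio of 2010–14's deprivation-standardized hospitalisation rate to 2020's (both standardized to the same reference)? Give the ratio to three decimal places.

Combined standard total = 2304300; weights = 0.3241, 0.2314, 0.2310, 0.2135.
2010–14: 0.3241×92.3 + 0.2314×63.8 + 0.2310×37.7 + 0.2135×12.9 = 56.1441 per 100000.
2020: 0.3241×68.2 + 0.2314×44.6 + 0.2310×40.3 + 0.2135×8.2 = 43.4861 per 100000.
Ratio = 56.1441 ÷ 43.4861 = 1.29108.

1.291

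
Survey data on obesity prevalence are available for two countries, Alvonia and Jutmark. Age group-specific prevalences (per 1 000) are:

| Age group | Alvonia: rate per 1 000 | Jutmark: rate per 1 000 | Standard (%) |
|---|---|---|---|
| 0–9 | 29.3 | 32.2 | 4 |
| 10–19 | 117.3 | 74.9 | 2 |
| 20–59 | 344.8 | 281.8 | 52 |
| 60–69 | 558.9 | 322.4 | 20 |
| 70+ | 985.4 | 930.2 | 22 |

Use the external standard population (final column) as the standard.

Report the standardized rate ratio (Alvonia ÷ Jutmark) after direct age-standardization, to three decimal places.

1.222

Standard weights: 0.04, 0.02, 0.52, 0.20, 0.22.
Alvonia: 0.0400×29.3 + 0.0200×117.3 + 0.5200×344.8 + 0.2000×558.9 + 0.2200×985.4 = 511.3820 per 1 000.
Jutmark: 0.0400×32.2 + 0.0200×74.9 + 0.5200×281.8 + 0.2000×322.4 + 0.2200×930.2 = 418.4460 per 1 000.
Ratio = 511.3820 ÷ 418.4460 = 1.22210.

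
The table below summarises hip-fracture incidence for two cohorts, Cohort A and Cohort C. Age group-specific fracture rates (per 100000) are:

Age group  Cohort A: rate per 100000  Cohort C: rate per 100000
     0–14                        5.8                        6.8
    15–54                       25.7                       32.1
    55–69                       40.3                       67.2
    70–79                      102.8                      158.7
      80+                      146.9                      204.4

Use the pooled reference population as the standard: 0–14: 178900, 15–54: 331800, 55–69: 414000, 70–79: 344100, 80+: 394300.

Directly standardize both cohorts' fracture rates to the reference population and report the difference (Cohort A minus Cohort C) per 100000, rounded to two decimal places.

-33.28

Standard total = 1663100; weights = 0.1076, 0.1995, 0.2489, 0.2069, 0.2371.
Cohort A: 0.1076×5.8 + 0.1995×25.7 + 0.2489×40.3 + 0.2069×102.8 + 0.2371×146.9 = 71.8810 per 100000.
Cohort C: 0.1076×6.8 + 0.1995×32.1 + 0.2489×67.2 + 0.2069×158.7 + 0.2371×204.4 = 105.1601 per 100000.
Difference = 71.8810 − 105.1601 = -33.2791.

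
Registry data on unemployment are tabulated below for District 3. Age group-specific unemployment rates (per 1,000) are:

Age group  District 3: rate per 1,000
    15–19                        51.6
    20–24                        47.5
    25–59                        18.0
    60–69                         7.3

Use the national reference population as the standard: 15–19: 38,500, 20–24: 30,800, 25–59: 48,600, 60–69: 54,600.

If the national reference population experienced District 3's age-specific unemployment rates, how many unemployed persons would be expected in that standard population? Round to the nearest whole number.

4723

Expected unemployed persons = Σ (standard pop × age-specific rate ÷ 1,000)
= 38,500×51.6/1,000 + 30,800×47.5/1,000 + 48,600×18.0/1,000 + 54,600×7.3/1,000
= 1986.60 + 1463.00 + 874.80 + 398.58 = 4722.98.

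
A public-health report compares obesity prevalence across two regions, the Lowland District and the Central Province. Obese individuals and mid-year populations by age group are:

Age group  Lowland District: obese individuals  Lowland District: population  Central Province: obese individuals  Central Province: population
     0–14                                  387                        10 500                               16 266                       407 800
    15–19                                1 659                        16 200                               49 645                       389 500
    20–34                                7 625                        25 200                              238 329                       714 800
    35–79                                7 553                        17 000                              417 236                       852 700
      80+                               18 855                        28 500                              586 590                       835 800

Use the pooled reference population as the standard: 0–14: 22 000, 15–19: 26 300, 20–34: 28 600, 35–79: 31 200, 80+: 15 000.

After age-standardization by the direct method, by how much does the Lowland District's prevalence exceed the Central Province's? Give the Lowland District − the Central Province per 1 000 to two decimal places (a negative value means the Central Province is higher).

Age-specific rates per 1 000 for the Lowland District: 36.857, 102.407, 302.579, 444.294, 661.579.
For the Central Province: 39.887, 127.458, 333.421, 489.312, 701.831.
Standard total = 123 100; weights = 0.1787, 0.2136, 0.2323, 0.2535, 0.1219.
The Lowland District: 0.1787×36.857 + 0.2136×102.407 + 0.2323×302.579 + 0.2535×444.294 + 0.1219×661.579 = 291.9870 per 1 000.
The Central Province: 0.1787×39.887 + 0.2136×127.458 + 0.2323×333.421 + 0.2535×489.312 + 0.1219×701.831 = 321.3605 per 1 000.
Difference = 291.9870 − 321.3605 = -29.3735.

-29.37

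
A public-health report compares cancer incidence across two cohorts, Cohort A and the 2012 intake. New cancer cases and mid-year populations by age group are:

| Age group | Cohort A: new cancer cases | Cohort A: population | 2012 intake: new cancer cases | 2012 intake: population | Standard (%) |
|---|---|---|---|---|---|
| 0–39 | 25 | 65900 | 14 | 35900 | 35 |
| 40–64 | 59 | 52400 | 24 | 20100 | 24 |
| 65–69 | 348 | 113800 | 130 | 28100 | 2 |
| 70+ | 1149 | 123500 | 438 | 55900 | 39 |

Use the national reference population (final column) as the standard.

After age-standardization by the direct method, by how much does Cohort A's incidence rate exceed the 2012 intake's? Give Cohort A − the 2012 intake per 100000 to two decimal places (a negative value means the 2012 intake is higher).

52.12

Age-specific rates per 100000 for Cohort A: 37.94, 112.60, 305.80, 930.36.
For the 2012 intake: 39.00, 119.40, 462.63, 783.54.
Standard weights: 0.35, 0.24, 0.02, 0.39.
Cohort A: 0.3500×37.94 + 0.2400×112.60 + 0.0200×305.80 + 0.3900×930.36 = 409.2587 per 100000.
The 2012 intake: 0.3500×39.00 + 0.2400×119.40 + 0.0200×462.63 + 0.3900×783.54 = 357.1398 per 100000.
Difference = 409.2587 − 357.1398 = 52.1189.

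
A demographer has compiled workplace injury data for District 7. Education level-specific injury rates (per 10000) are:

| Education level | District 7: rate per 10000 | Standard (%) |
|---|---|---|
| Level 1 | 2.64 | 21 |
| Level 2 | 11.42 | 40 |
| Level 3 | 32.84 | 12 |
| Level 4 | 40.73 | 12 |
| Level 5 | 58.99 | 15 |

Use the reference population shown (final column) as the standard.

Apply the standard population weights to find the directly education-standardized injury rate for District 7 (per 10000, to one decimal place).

22.8

Standard weights: 0.21, 0.40, 0.12, 0.12, 0.15.
Standardized rate: 0.2100×2.64 + 0.4000×11.42 + 0.1200×32.84 + 0.1200×40.73 + 0.1500×58.99 = 22.7993 per 10000.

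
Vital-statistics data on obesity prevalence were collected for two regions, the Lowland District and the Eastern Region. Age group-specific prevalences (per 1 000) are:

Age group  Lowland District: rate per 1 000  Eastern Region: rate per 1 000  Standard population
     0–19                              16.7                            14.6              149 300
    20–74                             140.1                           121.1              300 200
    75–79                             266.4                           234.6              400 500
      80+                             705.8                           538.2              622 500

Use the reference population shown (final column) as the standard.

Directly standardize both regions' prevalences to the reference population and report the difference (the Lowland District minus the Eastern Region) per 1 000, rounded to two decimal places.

83.59

Standard total = 1 472 500; weights = 0.1014, 0.2039, 0.2720, 0.4228.
The Lowland District: 0.1014×16.7 + 0.2039×140.1 + 0.2720×266.4 + 0.4228×705.8 = 401.0900 per 1 000.
The Eastern Region: 0.1014×14.6 + 0.2039×121.1 + 0.2720×234.6 + 0.4228×538.2 = 317.5014 per 1 000.
Difference = 401.0900 − 317.5014 = 83.5886.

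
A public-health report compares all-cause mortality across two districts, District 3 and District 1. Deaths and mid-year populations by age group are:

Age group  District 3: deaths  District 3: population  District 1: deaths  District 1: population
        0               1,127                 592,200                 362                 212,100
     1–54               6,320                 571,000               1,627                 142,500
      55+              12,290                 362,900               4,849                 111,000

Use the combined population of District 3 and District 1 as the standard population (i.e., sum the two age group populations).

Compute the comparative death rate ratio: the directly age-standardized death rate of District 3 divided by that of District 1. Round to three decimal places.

Age-specific rates per 100,000 for District 3: 190.31, 1106.83, 3386.61.
For District 1: 170.67, 1141.75, 4368.47.
Combined standard total = 1,991,700; weights = 0.4038, 0.3582, 0.2379.
District 3: 0.4038×190.31 + 0.3582×1106.83 + 0.2379×3386.61 = 1279.1590 per 100,000.
District 1: 0.4038×170.67 + 0.3582×1141.75 + 0.2379×4368.47 = 1517.3632 per 100,000.
Ratio = 1279.1590 ÷ 1517.3632 = 0.84301.

0.843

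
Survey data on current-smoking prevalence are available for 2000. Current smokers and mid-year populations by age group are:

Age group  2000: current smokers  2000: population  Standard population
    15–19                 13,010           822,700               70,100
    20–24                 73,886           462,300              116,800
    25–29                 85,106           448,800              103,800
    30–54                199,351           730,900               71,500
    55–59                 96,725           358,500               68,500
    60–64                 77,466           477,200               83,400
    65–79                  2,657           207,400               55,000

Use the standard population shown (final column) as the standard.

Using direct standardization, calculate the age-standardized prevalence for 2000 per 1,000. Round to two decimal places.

161.11

Age-specific rates per 1,000 for 2000: 15.814, 159.823, 189.630, 272.747, 269.805, 162.334, 12.811.
Standard total = 569,100; weights = 0.1232, 0.2052, 0.1824, 0.1256, 0.1204, 0.1465, 0.0966.
Standardized rate: 0.1232×15.814 + 0.2052×159.823 + 0.1824×189.630 + 0.1256×272.747 + 0.1204×269.805 + 0.1465×162.334 + 0.0966×12.811 = 161.1066 per 1,000.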